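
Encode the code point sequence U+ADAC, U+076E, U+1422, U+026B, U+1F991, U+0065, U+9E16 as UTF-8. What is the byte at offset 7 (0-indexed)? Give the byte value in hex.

0xA2

U+ADAC → 3-byte form EA B6 AC at offsets 0–2.
U+076E → 2-byte form DD AE at offsets 3–4.
U+1422 → 3-byte form E1 90 A2 at offsets 5–7.
Offset 7 falls in char 3's range; it's byte 3 of E1 90 A2 = 0xA2.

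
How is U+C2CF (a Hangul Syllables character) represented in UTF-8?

EC 8B 8F

U+C2CF = 0xC2CF = 49871 decimal. In range U+0800–U+FFFF → 3-byte form: 1110xxxx 10xxxxxx 10xxxxxx.
Binary (16 bits): 1100001011001111.
Split 4+6+6: 1100 | 001011 | 001111.
Byte 1: 11101100 = 0xEC.
Byte 2: 10001011 = 0x8B.
Byte 3: 10001111 = 0x8F.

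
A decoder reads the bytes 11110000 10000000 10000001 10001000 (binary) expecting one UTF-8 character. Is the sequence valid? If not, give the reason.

Leading byte 0xF0 = 11110000 → 4-byte form.
Continuation bytes all match 10xxxxxx. Payload decodes to 0x48.
But 0x48 < 0x10000, the minimum for a 4-byte sequence — this is an overlong encoding.

invalid (overlong encoding)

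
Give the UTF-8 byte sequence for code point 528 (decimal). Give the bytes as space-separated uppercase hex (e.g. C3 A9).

C8 90

U+0210 = 0x210 = 528 decimal. In range U+0080–U+07FF → 2-byte form: 110xxxxx 10xxxxxx.
Binary (11 bits): 01000010000.
Split 5+6: 01000 | 010000.
Byte 1: 11001000 = 0xC8.
Byte 2: 10010000 = 0x90.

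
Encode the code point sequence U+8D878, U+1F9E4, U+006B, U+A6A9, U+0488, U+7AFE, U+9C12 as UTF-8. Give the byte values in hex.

F2 8D A1 B8 F0 9F A7 A4 6B EA 9A A9 D2 88 E7 AB BE E9 B0 92

U+8D878: 4-byte form → F2 8D A1 B8.
U+1F9E4: 4-byte form → F0 9F A7 A4.
U+006B: 1-byte form → 6B.
U+A6A9: 3-byte form → EA 9A A9.
U+0488: 2-byte form → D2 88.
U+7AFE: 3-byte form → E7 AB BE.
U+9C12: 3-byte form → E9 B0 92.
Concatenated (20 bytes): F2 8D A1 B8 F0 9F A7 A4 6B EA 9A A9 D2 88 E7 AB BE E9 B0 92.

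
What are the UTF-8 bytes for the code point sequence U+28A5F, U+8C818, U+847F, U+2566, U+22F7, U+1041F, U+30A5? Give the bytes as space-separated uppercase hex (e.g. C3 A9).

U+28A5F: 4-byte form → F0 A8 A9 9F.
U+8C818: 4-byte form → F2 8C A0 98.
U+847F: 3-byte form → E8 91 BF.
U+2566: 3-byte form → E2 95 A6.
U+22F7: 3-byte form → E2 8B B7.
U+1041F: 4-byte form → F0 90 90 9F.
U+30A5: 3-byte form → E3 82 A5.
Concatenated (24 bytes): F0 A8 A9 9F F2 8C A0 98 E8 91 BF E2 95 A6 E2 8B B7 F0 90 90 9F E3 82 A5.

F0 A8 A9 9F F2 8C A0 98 E8 91 BF E2 95 A6 E2 8B B7 F0 90 90 9F E3 82 A5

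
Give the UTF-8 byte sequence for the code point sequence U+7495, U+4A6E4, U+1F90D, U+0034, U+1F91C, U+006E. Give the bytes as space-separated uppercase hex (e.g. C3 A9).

U+7495: 3-byte form → E7 92 95.
U+4A6E4: 4-byte form → F1 8A 9B A4.
U+1F90D: 4-byte form → F0 9F A4 8D.
U+0034: 1-byte form → 34.
U+1F91C: 4-byte form → F0 9F A4 9C.
U+006E: 1-byte form → 6E.
Concatenated (17 bytes): E7 92 95 F1 8A 9B A4 F0 9F A4 8D 34 F0 9F A4 9C 6E.

E7 92 95 F1 8A 9B A4 F0 9F A4 8D 34 F0 9F A4 9C 6E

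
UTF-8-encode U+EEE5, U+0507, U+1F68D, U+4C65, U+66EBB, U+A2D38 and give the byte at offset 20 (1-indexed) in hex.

1-indexed offset 20 is 0-indexed offset 19.
U+EEE5 → 3-byte form EE BB A5 at offsets 0–2.
U+0507 → 2-byte form D4 87 at offsets 3–4.
U+1F68D → 4-byte form F0 9F 9A 8D at offsets 5–8.
U+4C65 → 3-byte form E4 B1 A5 at offsets 9–11.
U+66EBB → 4-byte form F1 A6 BA BB at offsets 12–15.
U+A2D38 → 4-byte form F2 A2 B4 B8 at offsets 16–19.
Offset 19 falls in char 6's range; it's byte 4 of F2 A2 B4 B8 = 0xB8.

0xB8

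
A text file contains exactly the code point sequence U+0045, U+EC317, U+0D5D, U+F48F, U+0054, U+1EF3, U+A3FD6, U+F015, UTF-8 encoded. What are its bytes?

45 F3 AC 8C 97 E0 B5 9D EF 92 8F 54 E1 BB B3 F2 A3 BF 96 EF 80 95

U+0045: 1-byte form → 45.
U+EC317: 4-byte form → F3 AC 8C 97.
U+0D5D: 3-byte form → E0 B5 9D.
U+F48F: 3-byte form → EF 92 8F.
U+0054: 1-byte form → 54.
U+1EF3: 3-byte form → E1 BB B3.
U+A3FD6: 4-byte form → F2 A3 BF 96.
U+F015: 3-byte form → EF 80 95.
Concatenated (22 bytes): 45 F3 AC 8C 97 E0 B5 9D EF 92 8F 54 E1 BB B3 F2 A3 BF 96 EF 80 95.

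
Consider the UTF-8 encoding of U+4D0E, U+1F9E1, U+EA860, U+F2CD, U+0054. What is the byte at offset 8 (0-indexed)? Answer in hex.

0xAA

U+4D0E → 3-byte form E4 B4 8E at offsets 0–2.
U+1F9E1 → 4-byte form F0 9F A7 A1 at offsets 3–6.
U+EA860 → 4-byte form F3 AA A1 A0 at offsets 7–10.
Offset 8 falls in char 3's range; it's byte 2 of F3 AA A1 A0 = 0xAA.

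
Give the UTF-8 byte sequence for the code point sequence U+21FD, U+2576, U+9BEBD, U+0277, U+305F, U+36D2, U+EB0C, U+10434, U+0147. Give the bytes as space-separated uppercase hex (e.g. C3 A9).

E2 87 BD E2 95 B6 F2 9B BA BD C9 B7 E3 81 9F E3 9B 92 EE AC 8C F0 90 90 B4 C5 87

U+21FD: 3-byte form → E2 87 BD.
U+2576: 3-byte form → E2 95 B6.
U+9BEBD: 4-byte form → F2 9B BA BD.
U+0277: 2-byte form → C9 B7.
U+305F: 3-byte form → E3 81 9F.
U+36D2: 3-byte form → E3 9B 92.
U+EB0C: 3-byte form → EE AC 8C.
U+10434: 4-byte form → F0 90 90 B4.
U+0147: 2-byte form → C5 87.
Concatenated (27 bytes): E2 87 BD E2 95 B6 F2 9B BA BD C9 B7 E3 81 9F E3 9B 92 EE AC 8C F0 90 90 B4 C5 87.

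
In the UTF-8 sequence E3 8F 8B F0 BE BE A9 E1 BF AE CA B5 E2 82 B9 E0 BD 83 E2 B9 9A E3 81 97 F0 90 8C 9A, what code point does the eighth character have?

U+3057

Offset 0: leading byte 0xE3 = 11100011 → 3-byte char #1 = E3 8F 8B.
Offset 3: leading byte 0xF0 = 11110000 → 4-byte char #2 = F0 BE BE A9.
Offset 7: leading byte 0xE1 = 11100001 → 3-byte char #3 = E1 BF AE.
Offset 10: leading byte 0xCA = 11001010 → 2-byte char #4 = CA B5.
Offset 12: leading byte 0xE2 = 11100010 → 3-byte char #5 = E2 82 B9.
Offset 15: leading byte 0xE0 = 11100000 → 3-byte char #6 = E0 BD 83.
Offset 18: leading byte 0xE2 = 11100010 → 3-byte char #7 = E2 B9 9A.
Offset 21: leading byte 0xE3 = 11100011 → 3-byte char #8 = E3 81 97.
Leading byte 0xE3 = 11100011 matches 1110xxxx → 3-byte sequence.
Byte 1: 0xE3 = 11100011, payload 0011 (4 bits).
Byte 2: 0x81 = 10000001 (10xxxxxx ✓), payload 000001.
Byte 3: 0x97 = 10010111 (10xxxxxx ✓), payload 010111.
Concatenate: 0011000001010111 = 0x3057 (16 bits → U+3057).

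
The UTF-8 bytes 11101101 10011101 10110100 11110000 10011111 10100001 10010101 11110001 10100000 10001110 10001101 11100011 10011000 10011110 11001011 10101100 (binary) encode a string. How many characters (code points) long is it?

5

Byte at offset 0: 0xED = 11101101 → 3-byte char (#1). Advance 3.
Byte at offset 3: 0xF0 = 11110000 → 4-byte char (#2). Advance 4.
Byte at offset 7: 0xF1 = 11110001 → 4-byte char (#3). Advance 4.
Byte at offset 11: 0xE3 = 11100011 → 3-byte char (#4). Advance 3.
Byte at offset 14: 0xCB = 11001011 → 2-byte char (#5). Advance 2.
Reached end at offset 16 after 5 code points.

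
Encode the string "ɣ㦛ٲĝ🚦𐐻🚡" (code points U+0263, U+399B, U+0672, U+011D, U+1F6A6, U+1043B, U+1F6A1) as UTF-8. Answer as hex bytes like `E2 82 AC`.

U+0263: 2-byte form → C9 A3.
U+399B: 3-byte form → E3 A6 9B.
U+0672: 2-byte form → D9 B2.
U+011D: 2-byte form → C4 9D.
U+1F6A6: 4-byte form → F0 9F 9A A6.
U+1043B: 4-byte form → F0 90 90 BB.
U+1F6A1: 4-byte form → F0 9F 9A A1.
Concatenated (21 bytes): C9 A3 E3 A6 9B D9 B2 C4 9D F0 9F 9A A6 F0 90 90 BB F0 9F 9A A1.

C9 A3 E3 A6 9B D9 B2 C4 9D F0 9F 9A A6 F0 90 90 BB F0 9F 9A A1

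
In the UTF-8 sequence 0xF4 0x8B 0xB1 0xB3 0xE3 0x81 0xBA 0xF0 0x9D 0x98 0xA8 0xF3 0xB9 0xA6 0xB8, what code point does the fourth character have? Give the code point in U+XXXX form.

U+F99B8

Offset 0: leading byte 0xF4 = 11110100 → 4-byte char #1 = F4 8B B1 B3.
Offset 4: leading byte 0xE3 = 11100011 → 3-byte char #2 = E3 81 BA.
Offset 7: leading byte 0xF0 = 11110000 → 4-byte char #3 = F0 9D 98 A8.
Offset 11: leading byte 0xF3 = 11110011 → 4-byte char #4 = F3 B9 A6 B8.
Leading byte 0xF3 = 11110011 matches 11110xxx → 4-byte sequence.
Byte 1: 0xF3 = 11110011, payload 011 (3 bits).
Byte 2: 0xB9 = 10111001 (10xxxxxx ✓), payload 111001.
Byte 3: 0xA6 = 10100110 (10xxxxxx ✓), payload 100110.
Byte 4: 0xB8 = 10111000 (10xxxxxx ✓), payload 111000.
Concatenate: 011111001100110111000 = 0xF99B8 (21 bits → U+F99B8).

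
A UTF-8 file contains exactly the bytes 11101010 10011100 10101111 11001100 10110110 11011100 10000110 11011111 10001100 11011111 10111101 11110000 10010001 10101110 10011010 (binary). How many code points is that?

6

Byte at offset 0: 0xEA = 11101010 → 3-byte char (#1). Advance 3.
Byte at offset 3: 0xCC = 11001100 → 2-byte char (#2). Advance 2.
Byte at offset 5: 0xDC = 11011100 → 2-byte char (#3). Advance 2.
Byte at offset 7: 0xDF = 11011111 → 2-byte char (#4). Advance 2.
Byte at offset 9: 0xDF = 11011111 → 2-byte char (#5). Advance 2.
Byte at offset 11: 0xF0 = 11110000 → 4-byte char (#6). Advance 4.
Reached end at offset 15 after 6 code points.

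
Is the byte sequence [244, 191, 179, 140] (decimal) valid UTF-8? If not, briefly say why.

Leading byte 0xF4 = 11110100 → 4-byte form.
Payload = 0x13FCCC, which exceeds U+10FFFF, the maximum Unicode code point. (Leading bytes F5–FF, or F4 followed by ≥ 0x90, are invalid.)

invalid (encodes a value above U+10FFFF)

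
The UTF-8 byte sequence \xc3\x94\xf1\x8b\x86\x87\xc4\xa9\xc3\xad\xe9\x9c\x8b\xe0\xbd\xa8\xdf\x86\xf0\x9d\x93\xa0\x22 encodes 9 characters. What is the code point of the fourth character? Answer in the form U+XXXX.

U+00ED

Offset 0: leading byte 0xC3 = 11000011 → 2-byte char #1 = C3 94.
Offset 2: leading byte 0xF1 = 11110001 → 4-byte char #2 = F1 8B 86 87.
Offset 6: leading byte 0xC4 = 11000100 → 2-byte char #3 = C4 A9.
Offset 8: leading byte 0xC3 = 11000011 → 2-byte char #4 = C3 AD.
Leading byte 0xC3 = 11000011 matches 110xxxxx → 2-byte sequence.
Byte 1: 0xC3 = 11000011, payload 00011 (5 bits).
Byte 2: 0xAD = 10101101 (10xxxxxx ✓), payload 101101.
Concatenate: 00011101101 = 0xED (11 bits → U+00ED).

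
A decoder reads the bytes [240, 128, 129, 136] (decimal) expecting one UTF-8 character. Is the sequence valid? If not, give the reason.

invalid (overlong encoding)

Leading byte 0xF0 = 11110000 → 4-byte form.
Continuation bytes all match 10xxxxxx. Payload decodes to 0x48.
But 0x48 < 0x10000, the minimum for a 4-byte sequence — this is an overlong encoding.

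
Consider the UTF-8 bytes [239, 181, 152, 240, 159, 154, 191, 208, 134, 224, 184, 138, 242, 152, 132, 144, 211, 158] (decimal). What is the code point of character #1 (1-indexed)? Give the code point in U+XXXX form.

Offset 0: leading byte 0xEF = 11101111 → 3-byte char #1 = EF B5 98.
Leading byte 0xEF = 11101111 matches 1110xxxx → 3-byte sequence.
Byte 1: 0xEF = 11101111, payload 1111 (4 bits).
Byte 2: 0xB5 = 10110101 (10xxxxxx ✓), payload 110101.
Byte 3: 0x98 = 10011000 (10xxxxxx ✓), payload 011000.
Concatenate: 1111110101011000 = 0xFD58 (16 bits → U+FD58).

U+FD58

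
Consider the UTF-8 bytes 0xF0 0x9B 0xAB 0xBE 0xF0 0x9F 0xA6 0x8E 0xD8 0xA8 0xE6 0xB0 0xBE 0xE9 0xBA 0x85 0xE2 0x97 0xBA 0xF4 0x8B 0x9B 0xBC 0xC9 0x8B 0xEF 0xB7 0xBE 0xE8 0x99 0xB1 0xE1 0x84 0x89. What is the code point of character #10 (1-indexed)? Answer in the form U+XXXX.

Offset 0: leading byte 0xF0 = 11110000 → 4-byte char #1 = F0 9B AB BE.
Offset 4: leading byte 0xF0 = 11110000 → 4-byte char #2 = F0 9F A6 8E.
Offset 8: leading byte 0xD8 = 11011000 → 2-byte char #3 = D8 A8.
Offset 10: leading byte 0xE6 = 11100110 → 3-byte char #4 = E6 B0 BE.
Offset 13: leading byte 0xE9 = 11101001 → 3-byte char #5 = E9 BA 85.
Offset 16: leading byte 0xE2 = 11100010 → 3-byte char #6 = E2 97 BA.
Offset 19: leading byte 0xF4 = 11110100 → 4-byte char #7 = F4 8B 9B BC.
Offset 23: leading byte 0xC9 = 11001001 → 2-byte char #8 = C9 8B.
Offset 25: leading byte 0xEF = 11101111 → 3-byte char #9 = EF B7 BE.
Offset 28: leading byte 0xE8 = 11101000 → 3-byte char #10 = E8 99 B1.
Leading byte 0xE8 = 11101000 matches 1110xxxx → 3-byte sequence.
Byte 1: 0xE8 = 11101000, payload 1000 (4 bits).
Byte 2: 0x99 = 10011001 (10xxxxxx ✓), payload 011001.
Byte 3: 0xB1 = 10110001 (10xxxxxx ✓), payload 110001.
Concatenate: 1000011001110001 = 0x8671 (16 bits → U+8671).

U+8671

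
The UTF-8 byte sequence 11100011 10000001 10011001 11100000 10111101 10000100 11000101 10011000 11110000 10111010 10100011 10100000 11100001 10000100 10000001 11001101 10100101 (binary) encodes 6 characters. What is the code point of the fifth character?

U+1101

Offset 0: leading byte 0xE3 = 11100011 → 3-byte char #1 = E3 81 99.
Offset 3: leading byte 0xE0 = 11100000 → 3-byte char #2 = E0 BD 84.
Offset 6: leading byte 0xC5 = 11000101 → 2-byte char #3 = C5 98.
Offset 8: leading byte 0xF0 = 11110000 → 4-byte char #4 = F0 BA A3 A0.
Offset 12: leading byte 0xE1 = 11100001 → 3-byte char #5 = E1 84 81.
Leading byte 0xE1 = 11100001 matches 1110xxxx → 3-byte sequence.
Byte 1: 0xE1 = 11100001, payload 0001 (4 bits).
Byte 2: 0x84 = 10000100 (10xxxxxx ✓), payload 000100.
Byte 3: 0x81 = 10000001 (10xxxxxx ✓), payload 000001.
Concatenate: 0001000100000001 = 0x1101 (16 bits → U+1101).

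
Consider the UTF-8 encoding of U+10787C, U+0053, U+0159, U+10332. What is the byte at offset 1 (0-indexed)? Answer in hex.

0x87

U+10787C → 4-byte form F4 87 A1 BC at offsets 0–3.
Offset 1 falls in char 1's range; it's byte 2 of F4 87 A1 BC = 0x87.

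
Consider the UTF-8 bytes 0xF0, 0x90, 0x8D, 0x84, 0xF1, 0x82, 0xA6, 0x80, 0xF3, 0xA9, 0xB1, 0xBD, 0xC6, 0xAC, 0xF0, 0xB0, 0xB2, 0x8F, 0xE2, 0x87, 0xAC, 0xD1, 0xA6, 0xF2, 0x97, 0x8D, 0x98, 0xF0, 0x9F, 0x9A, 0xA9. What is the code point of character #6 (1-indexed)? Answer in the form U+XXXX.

Offset 0: leading byte 0xF0 = 11110000 → 4-byte char #1 = F0 90 8D 84.
Offset 4: leading byte 0xF1 = 11110001 → 4-byte char #2 = F1 82 A6 80.
Offset 8: leading byte 0xF3 = 11110011 → 4-byte char #3 = F3 A9 B1 BD.
Offset 12: leading byte 0xC6 = 11000110 → 2-byte char #4 = C6 AC.
Offset 14: leading byte 0xF0 = 11110000 → 4-byte char #5 = F0 B0 B2 8F.
Offset 18: leading byte 0xE2 = 11100010 → 3-byte char #6 = E2 87 AC.
Leading byte 0xE2 = 11100010 matches 1110xxxx → 3-byte sequence.
Byte 1: 0xE2 = 11100010, payload 0010 (4 bits).
Byte 2: 0x87 = 10000111 (10xxxxxx ✓), payload 000111.
Byte 3: 0xAC = 10101100 (10xxxxxx ✓), payload 101100.
Concatenate: 0010000111101100 = 0x21EC (16 bits → U+21EC).

U+21EC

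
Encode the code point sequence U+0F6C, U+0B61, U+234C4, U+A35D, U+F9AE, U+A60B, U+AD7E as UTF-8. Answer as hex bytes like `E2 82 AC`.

U+0F6C: 3-byte form → E0 BD AC.
U+0B61: 3-byte form → E0 AD A1.
U+234C4: 4-byte form → F0 A3 93 84.
U+A35D: 3-byte form → EA 8D 9D.
U+F9AE: 3-byte form → EF A6 AE.
U+A60B: 3-byte form → EA 98 8B.
U+AD7E: 3-byte form → EA B5 BE.
Concatenated (22 bytes): E0 BD AC E0 AD A1 F0 A3 93 84 EA 8D 9D EF A6 AE EA 98 8B EA B5 BE.

E0 BD AC E0 AD A1 F0 A3 93 84 EA 8D 9D EF A6 AE EA 98 8B EA B5 BE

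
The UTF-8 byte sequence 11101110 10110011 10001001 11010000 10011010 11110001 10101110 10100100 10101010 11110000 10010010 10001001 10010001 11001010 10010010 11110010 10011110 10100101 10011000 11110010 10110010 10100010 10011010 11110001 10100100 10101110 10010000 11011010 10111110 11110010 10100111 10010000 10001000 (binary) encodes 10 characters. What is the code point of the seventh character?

Offset 0: leading byte 0xEE = 11101110 → 3-byte char #1 = EE B3 89.
Offset 3: leading byte 0xD0 = 11010000 → 2-byte char #2 = D0 9A.
Offset 5: leading byte 0xF1 = 11110001 → 4-byte char #3 = F1 AE A4 AA.
Offset 9: leading byte 0xF0 = 11110000 → 4-byte char #4 = F0 92 89 91.
Offset 13: leading byte 0xCA = 11001010 → 2-byte char #5 = CA 92.
Offset 15: leading byte 0xF2 = 11110010 → 4-byte char #6 = F2 9E A5 98.
Offset 19: leading byte 0xF2 = 11110010 → 4-byte char #7 = F2 B2 A2 9A.
Leading byte 0xF2 = 11110010 matches 11110xxx → 4-byte sequence.
Byte 1: 0xF2 = 11110010, payload 010 (3 bits).
Byte 2: 0xB2 = 10110010 (10xxxxxx ✓), payload 110010.
Byte 3: 0xA2 = 10100010 (10xxxxxx ✓), payload 100010.
Byte 4: 0x9A = 10011010 (10xxxxxx ✓), payload 011010.
Concatenate: 010110010100010011010 = 0xB289A (21 bits → U+B289A).

U+B289A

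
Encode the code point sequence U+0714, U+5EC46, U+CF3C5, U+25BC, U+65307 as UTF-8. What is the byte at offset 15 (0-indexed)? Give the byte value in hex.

U+0714 → 2-byte form DC 94 at offsets 0–1.
U+5EC46 → 4-byte form F1 9E B1 86 at offsets 2–5.
U+CF3C5 → 4-byte form F3 8F 8F 85 at offsets 6–9.
U+25BC → 3-byte form E2 96 BC at offsets 10–12.
U+65307 → 4-byte form F1 A5 8C 87 at offsets 13–16.
Offset 15 falls in char 5's range; it's byte 3 of F1 A5 8C 87 = 0x8C.

0x8C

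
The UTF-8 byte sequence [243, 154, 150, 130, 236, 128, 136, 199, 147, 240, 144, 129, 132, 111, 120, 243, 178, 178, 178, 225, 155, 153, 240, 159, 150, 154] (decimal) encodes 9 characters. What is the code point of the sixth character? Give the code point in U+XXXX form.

U+0078

Offset 0: leading byte 0xF3 = 11110011 → 4-byte char #1 = F3 9A 96 82.
Offset 4: leading byte 0xEC = 11101100 → 3-byte char #2 = EC 80 88.
Offset 7: leading byte 0xC7 = 11000111 → 2-byte char #3 = C7 93.
Offset 9: leading byte 0xF0 = 11110000 → 4-byte char #4 = F0 90 81 84.
Offset 13: leading byte 0x6F = 01101111 → 1-byte char #5 = 6F.
Offset 14: leading byte 0x78 = 01111000 → 1-byte char #6 = 78.
Leading byte 0x78 = 01111000 matches 0xxxxxxx → 1-byte sequence.
Byte 1: 0x78 = 01111000, payload 1111000 (7 bits).
Concatenate: 1111000 = 0x78 (7 bits → U+0078).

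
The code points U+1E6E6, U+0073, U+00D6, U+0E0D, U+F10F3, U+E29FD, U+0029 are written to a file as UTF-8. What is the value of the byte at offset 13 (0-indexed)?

U+1E6E6 → 4-byte form F0 9E 9B A6 at offsets 0–3.
U+0073 → 1-byte form 73 at offsets 4–4.
U+00D6 → 2-byte form C3 96 at offsets 5–6.
U+0E0D → 3-byte form E0 B8 8D at offsets 7–9.
U+F10F3 → 4-byte form F3 B1 83 B3 at offsets 10–13.
Offset 13 falls in char 5's range; it's byte 4 of F3 B1 83 B3 = 0xB3.

0xB3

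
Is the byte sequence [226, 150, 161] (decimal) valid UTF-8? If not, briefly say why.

Leading byte 0xE2 = 11100010 → 3-byte form.
Continuation bytes 0x96=10010110, 0xA1=10100001 all match 10xxxxxx.
Decoded value 0x25A1 is ≥ 0x800 (shortest form) and not a surrogate.

valid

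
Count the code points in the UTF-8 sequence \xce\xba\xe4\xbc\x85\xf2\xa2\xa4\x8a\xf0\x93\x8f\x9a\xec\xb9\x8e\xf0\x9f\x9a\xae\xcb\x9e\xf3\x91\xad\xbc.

Byte at offset 0: 0xCE = 11001110 → 2-byte char (#1). Advance 2.
Byte at offset 2: 0xE4 = 11100100 → 3-byte char (#2). Advance 3.
Byte at offset 5: 0xF2 = 11110010 → 4-byte char (#3). Advance 4.
Byte at offset 9: 0xF0 = 11110000 → 4-byte char (#4). Advance 4.
Byte at offset 13: 0xEC = 11101100 → 3-byte char (#5). Advance 3.
Byte at offset 16: 0xF0 = 11110000 → 4-byte char (#6). Advance 4.
Byte at offset 20: 0xCB = 11001011 → 2-byte char (#7). Advance 2.
Byte at offset 22: 0xF3 = 11110011 → 4-byte char (#8). Advance 4.
Reached end at offset 26 after 8 code points.

8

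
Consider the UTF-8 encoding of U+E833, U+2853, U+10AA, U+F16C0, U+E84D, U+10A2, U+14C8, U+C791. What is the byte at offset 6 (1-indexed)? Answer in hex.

0x93

1-indexed offset 6 is 0-indexed offset 5.
U+E833 → 3-byte form EE A0 B3 at offsets 0–2.
U+2853 → 3-byte form E2 A1 93 at offsets 3–5.
Offset 5 falls in char 2's range; it's byte 3 of E2 A1 93 = 0x93.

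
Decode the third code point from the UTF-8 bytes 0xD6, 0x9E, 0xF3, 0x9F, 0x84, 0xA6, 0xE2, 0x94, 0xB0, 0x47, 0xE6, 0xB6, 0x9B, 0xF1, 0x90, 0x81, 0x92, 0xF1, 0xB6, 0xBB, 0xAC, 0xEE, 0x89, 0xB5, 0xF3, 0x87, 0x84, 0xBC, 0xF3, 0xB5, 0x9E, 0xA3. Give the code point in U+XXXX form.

U+2530

Offset 0: leading byte 0xD6 = 11010110 → 2-byte char #1 = D6 9E.
Offset 2: leading byte 0xF3 = 11110011 → 4-byte char #2 = F3 9F 84 A6.
Offset 6: leading byte 0xE2 = 11100010 → 3-byte char #3 = E2 94 B0.
Leading byte 0xE2 = 11100010 matches 1110xxxx → 3-byte sequence.
Byte 1: 0xE2 = 11100010, payload 0010 (4 bits).
Byte 2: 0x94 = 10010100 (10xxxxxx ✓), payload 010100.
Byte 3: 0xB0 = 10110000 (10xxxxxx ✓), payload 110000.
Concatenate: 0010010100110000 = 0x2530 (16 bits → U+2530).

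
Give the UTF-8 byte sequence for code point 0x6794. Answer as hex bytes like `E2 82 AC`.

E6 9E 94

U+6794 = 0x6794 = 26516 decimal. In range U+0800–U+FFFF → 3-byte form: 1110xxxx 10xxxxxx 10xxxxxx.
Binary (16 bits): 0110011110010100.
Split 4+6+6: 0110 | 011110 | 010100.
Byte 1: 11100110 = 0xE6.
Byte 2: 10011110 = 0x9E.
Byte 3: 10010100 = 0x94.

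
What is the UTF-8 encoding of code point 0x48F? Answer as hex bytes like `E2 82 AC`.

U+048F = 0x48F = 1167 decimal. In range U+0080–U+07FF → 2-byte form: 110xxxxx 10xxxxxx.
Binary (11 bits): 10010001111.
Split 5+6: 10010 | 001111.
Byte 1: 11010010 = 0xD2.
Byte 2: 10001111 = 0x8F.

D2 8F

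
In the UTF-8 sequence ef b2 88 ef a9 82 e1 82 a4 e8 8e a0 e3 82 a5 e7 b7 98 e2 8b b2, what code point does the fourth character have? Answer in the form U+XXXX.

Offset 0: leading byte 0xEF = 11101111 → 3-byte char #1 = EF B2 88.
Offset 3: leading byte 0xEF = 11101111 → 3-byte char #2 = EF A9 82.
Offset 6: leading byte 0xE1 = 11100001 → 3-byte char #3 = E1 82 A4.
Offset 9: leading byte 0xE8 = 11101000 → 3-byte char #4 = E8 8E A0.
Leading byte 0xE8 = 11101000 matches 1110xxxx → 3-byte sequence.
Byte 1: 0xE8 = 11101000, payload 1000 (4 bits).
Byte 2: 0x8E = 10001110 (10xxxxxx ✓), payload 001110.
Byte 3: 0xA0 = 10100000 (10xxxxxx ✓), payload 100000.
Concatenate: 1000001110100000 = 0x83A0 (16 bits → U+83A0).

U+83A0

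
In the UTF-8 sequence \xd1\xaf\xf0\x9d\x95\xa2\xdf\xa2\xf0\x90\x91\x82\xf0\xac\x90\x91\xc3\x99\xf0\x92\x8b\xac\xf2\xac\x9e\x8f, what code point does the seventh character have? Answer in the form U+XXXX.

Offset 0: leading byte 0xD1 = 11010001 → 2-byte char #1 = D1 AF.
Offset 2: leading byte 0xF0 = 11110000 → 4-byte char #2 = F0 9D 95 A2.
Offset 6: leading byte 0xDF = 11011111 → 2-byte char #3 = DF A2.
Offset 8: leading byte 0xF0 = 11110000 → 4-byte char #4 = F0 90 91 82.
Offset 12: leading byte 0xF0 = 11110000 → 4-byte char #5 = F0 AC 90 91.
Offset 16: leading byte 0xC3 = 11000011 → 2-byte char #6 = C3 99.
Offset 18: leading byte 0xF0 = 11110000 → 4-byte char #7 = F0 92 8B AC.
Leading byte 0xF0 = 11110000 matches 11110xxx → 4-byte sequence.
Byte 1: 0xF0 = 11110000, payload 000 (3 bits).
Byte 2: 0x92 = 10010010 (10xxxxxx ✓), payload 010010.
Byte 3: 0x8B = 10001011 (10xxxxxx ✓), payload 001011.
Byte 4: 0xAC = 10101100 (10xxxxxx ✓), payload 101100.
Concatenate: 000010010001011101100 = 0x122EC (21 bits → U+122EC).

U+122EC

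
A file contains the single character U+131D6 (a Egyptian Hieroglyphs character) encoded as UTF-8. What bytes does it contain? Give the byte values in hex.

F0 93 87 96

U+131D6 = 0x131D6 = 78294 decimal. In range U+10000–U+10FFFF → 4-byte form: 11110xxx 10xxxxxx 10xxxxxx 10xxxxxx.
Binary (21 bits): 000010011000111010110.
Split 3+6+6+6: 000 | 010011 | 000111 | 010110.
Byte 1: 11110000 = 0xF0.
Byte 2: 10010011 = 0x93.
Byte 3: 10000111 = 0x87.
Byte 4: 10010110 = 0x96.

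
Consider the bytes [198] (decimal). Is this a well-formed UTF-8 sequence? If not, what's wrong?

Leading byte 0xC6 = 11000110 → 2-byte form, but only 1 byte is present.

invalid (sequence truncated)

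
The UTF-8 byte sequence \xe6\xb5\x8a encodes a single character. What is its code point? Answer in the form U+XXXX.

U+6D4A

Leading byte 0xE6 = 11100110 matches 1110xxxx → 3-byte sequence.
Byte 1: 0xE6 = 11100110, payload 0110 (4 bits).
Byte 2: 0xB5 = 10110101 (10xxxxxx ✓), payload 110101.
Byte 3: 0x8A = 10001010 (10xxxxxx ✓), payload 001010.
Concatenate: 0110110101001010 = 0x6D4A (16 bits → U+6D4A).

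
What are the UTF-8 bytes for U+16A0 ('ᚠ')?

E1 9A A0

U+16A0 = 0x16A0 = 5792 decimal. In range U+0800–U+FFFF → 3-byte form: 1110xxxx 10xxxxxx 10xxxxxx.
Binary (16 bits): 0001011010100000.
Split 4+6+6: 0001 | 011010 | 100000.
Byte 1: 11100001 = 0xE1.
Byte 2: 10011010 = 0x9A.
Byte 3: 10100000 = 0xA0.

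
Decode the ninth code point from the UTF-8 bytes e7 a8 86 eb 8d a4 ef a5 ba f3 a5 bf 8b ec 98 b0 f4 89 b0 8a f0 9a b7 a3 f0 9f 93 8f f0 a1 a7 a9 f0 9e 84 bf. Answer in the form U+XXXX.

U+219E9

Offset 0: leading byte 0xE7 = 11100111 → 3-byte char #1 = E7 A8 86.
Offset 3: leading byte 0xEB = 11101011 → 3-byte char #2 = EB 8D A4.
Offset 6: leading byte 0xEF = 11101111 → 3-byte char #3 = EF A5 BA.
Offset 9: leading byte 0xF3 = 11110011 → 4-byte char #4 = F3 A5 BF 8B.
Offset 13: leading byte 0xEC = 11101100 → 3-byte char #5 = EC 98 B0.
Offset 16: leading byte 0xF4 = 11110100 → 4-byte char #6 = F4 89 B0 8A.
Offset 20: leading byte 0xF0 = 11110000 → 4-byte char #7 = F0 9A B7 A3.
Offset 24: leading byte 0xF0 = 11110000 → 4-byte char #8 = F0 9F 93 8F.
Offset 28: leading byte 0xF0 = 11110000 → 4-byte char #9 = F0 A1 A7 A9.
Leading byte 0xF0 = 11110000 matches 11110xxx → 4-byte sequence.
Byte 1: 0xF0 = 11110000, payload 000 (3 bits).
Byte 2: 0xA1 = 10100001 (10xxxxxx ✓), payload 100001.
Byte 3: 0xA7 = 10100111 (10xxxxxx ✓), payload 100111.
Byte 4: 0xA9 = 10101001 (10xxxxxx ✓), payload 101001.
Concatenate: 000100001100111101001 = 0x219E9 (21 bits → U+219E9).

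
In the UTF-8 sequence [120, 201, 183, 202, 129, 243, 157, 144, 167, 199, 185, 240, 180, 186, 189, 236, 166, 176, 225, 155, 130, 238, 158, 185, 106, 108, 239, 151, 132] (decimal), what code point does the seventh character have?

U+C9B0

Offset 0: leading byte 0x78 = 01111000 → 1-byte char #1 = 78.
Offset 1: leading byte 0xC9 = 11001001 → 2-byte char #2 = C9 B7.
Offset 3: leading byte 0xCA = 11001010 → 2-byte char #3 = CA 81.
Offset 5: leading byte 0xF3 = 11110011 → 4-byte char #4 = F3 9D 90 A7.
Offset 9: leading byte 0xC7 = 11000111 → 2-byte char #5 = C7 B9.
Offset 11: leading byte 0xF0 = 11110000 → 4-byte char #6 = F0 B4 BA BD.
Offset 15: leading byte 0xEC = 11101100 → 3-byte char #7 = EC A6 B0.
Leading byte 0xEC = 11101100 matches 1110xxxx → 3-byte sequence.
Byte 1: 0xEC = 11101100, payload 1100 (4 bits).
Byte 2: 0xA6 = 10100110 (10xxxxxx ✓), payload 100110.
Byte 3: 0xB0 = 10110000 (10xxxxxx ✓), payload 110000.
Concatenate: 1100100110110000 = 0xC9B0 (16 bits → U+C9B0).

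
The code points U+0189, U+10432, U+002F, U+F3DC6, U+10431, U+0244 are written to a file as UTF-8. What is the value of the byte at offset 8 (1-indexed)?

0xF3

1-indexed offset 8 is 0-indexed offset 7.
U+0189 → 2-byte form C6 89 at offsets 0–1.
U+10432 → 4-byte form F0 90 90 B2 at offsets 2–5.
U+002F → 1-byte form 2F at offsets 6–6.
U+F3DC6 → 4-byte form F3 B3 B7 86 at offsets 7–10.
Offset 7 falls in char 4's range; it's byte 1 of F3 B3 B7 86 = 0xF3.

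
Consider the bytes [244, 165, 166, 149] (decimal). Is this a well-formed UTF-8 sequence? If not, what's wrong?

invalid (encodes a value above U+10FFFF)

Leading byte 0xF4 = 11110100 → 4-byte form.
Payload = 0x125995, which exceeds U+10FFFF, the maximum Unicode code point. (Leading bytes F5–FF, or F4 followed by ≥ 0x90, are invalid.)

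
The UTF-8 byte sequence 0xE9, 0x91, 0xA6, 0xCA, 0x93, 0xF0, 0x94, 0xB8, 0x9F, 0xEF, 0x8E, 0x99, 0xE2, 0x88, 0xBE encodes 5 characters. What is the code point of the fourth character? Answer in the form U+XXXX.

U+F399

Offset 0: leading byte 0xE9 = 11101001 → 3-byte char #1 = E9 91 A6.
Offset 3: leading byte 0xCA = 11001010 → 2-byte char #2 = CA 93.
Offset 5: leading byte 0xF0 = 11110000 → 4-byte char #3 = F0 94 B8 9F.
Offset 9: leading byte 0xEF = 11101111 → 3-byte char #4 = EF 8E 99.
Leading byte 0xEF = 11101111 matches 1110xxxx → 3-byte sequence.
Byte 1: 0xEF = 11101111, payload 1111 (4 bits).
Byte 2: 0x8E = 10001110 (10xxxxxx ✓), payload 001110.
Byte 3: 0x99 = 10011001 (10xxxxxx ✓), payload 011001.
Concatenate: 1111001110011001 = 0xF399 (16 bits → U+F399).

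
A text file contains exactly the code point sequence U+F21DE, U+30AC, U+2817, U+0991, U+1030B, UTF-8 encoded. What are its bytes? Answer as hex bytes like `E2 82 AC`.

U+F21DE: 4-byte form → F3 B2 87 9E.
U+30AC: 3-byte form → E3 82 AC.
U+2817: 3-byte form → E2 A0 97.
U+0991: 3-byte form → E0 A6 91.
U+1030B: 4-byte form → F0 90 8C 8B.
Concatenated (17 bytes): F3 B2 87 9E E3 82 AC E2 A0 97 E0 A6 91 F0 90 8C 8B.

F3 B2 87 9E E3 82 AC E2 A0 97 E0 A6 91 F0 90 8C 8B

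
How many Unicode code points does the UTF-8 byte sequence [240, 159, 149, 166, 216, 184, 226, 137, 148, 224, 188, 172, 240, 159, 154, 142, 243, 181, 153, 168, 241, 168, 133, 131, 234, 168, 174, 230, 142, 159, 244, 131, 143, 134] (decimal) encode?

Byte at offset 0: 0xF0 = 11110000 → 4-byte char (#1). Advance 4.
Byte at offset 4: 0xD8 = 11011000 → 2-byte char (#2). Advance 2.
Byte at offset 6: 0xE2 = 11100010 → 3-byte char (#3). Advance 3.
Byte at offset 9: 0xE0 = 11100000 → 3-byte char (#4). Advance 3.
Byte at offset 12: 0xF0 = 11110000 → 4-byte char (#5). Advance 4.
Byte at offset 16: 0xF3 = 11110011 → 4-byte char (#6). Advance 4.
Byte at offset 20: 0xF1 = 11110001 → 4-byte char (#7). Advance 4.
Byte at offset 24: 0xEA = 11101010 → 3-byte char (#8). Advance 3.
Byte at offset 27: 0xE6 = 11100110 → 3-byte char (#9). Advance 3.
Byte at offset 30: 0xF4 = 11110100 → 4-byte char (#10). Advance 4.
Reached end at offset 34 after 10 code points.

10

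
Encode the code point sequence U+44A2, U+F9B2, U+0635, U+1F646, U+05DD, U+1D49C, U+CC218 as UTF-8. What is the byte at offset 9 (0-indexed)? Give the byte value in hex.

U+44A2 → 3-byte form E4 92 A2 at offsets 0–2.
U+F9B2 → 3-byte form EF A6 B2 at offsets 3–5.
U+0635 → 2-byte form D8 B5 at offsets 6–7.
U+1F646 → 4-byte form F0 9F 99 86 at offsets 8–11.
Offset 9 falls in char 4's range; it's byte 2 of F0 9F 99 86 = 0x9F.

0x9F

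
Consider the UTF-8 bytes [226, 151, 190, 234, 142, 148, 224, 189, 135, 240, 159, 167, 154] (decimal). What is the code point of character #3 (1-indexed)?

Offset 0: leading byte 0xE2 = 11100010 → 3-byte char #1 = E2 97 BE.
Offset 3: leading byte 0xEA = 11101010 → 3-byte char #2 = EA 8E 94.
Offset 6: leading byte 0xE0 = 11100000 → 3-byte char #3 = E0 BD 87.
Leading byte 0xE0 = 11100000 matches 1110xxxx → 3-byte sequence.
Byte 1: 0xE0 = 11100000, payload 0000 (4 bits).
Byte 2: 0xBD = 10111101 (10xxxxxx ✓), payload 111101.
Byte 3: 0x87 = 10000111 (10xxxxxx ✓), payload 000111.
Concatenate: 0000111101000111 = 0xF47 (16 bits → U+0F47).

U+0F47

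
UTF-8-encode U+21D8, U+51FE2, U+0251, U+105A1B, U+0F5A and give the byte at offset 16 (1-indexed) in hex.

0x9A

1-indexed offset 16 is 0-indexed offset 15.
U+21D8 → 3-byte form E2 87 98 at offsets 0–2.
U+51FE2 → 4-byte form F1 91 BF A2 at offsets 3–6.
U+0251 → 2-byte form C9 91 at offsets 7–8.
U+105A1B → 4-byte form F4 85 A8 9B at offsets 9–12.
U+0F5A → 3-byte form E0 BD 9A at offsets 13–15.
Offset 15 falls in char 5's range; it's byte 3 of E0 BD 9A = 0x9A.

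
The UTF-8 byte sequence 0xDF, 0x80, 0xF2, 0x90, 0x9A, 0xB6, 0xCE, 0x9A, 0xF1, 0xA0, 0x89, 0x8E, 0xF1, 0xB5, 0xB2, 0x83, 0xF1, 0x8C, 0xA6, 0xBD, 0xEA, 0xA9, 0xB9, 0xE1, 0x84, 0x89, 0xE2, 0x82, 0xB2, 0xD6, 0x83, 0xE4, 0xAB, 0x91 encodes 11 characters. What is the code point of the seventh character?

U+AA79

Offset 0: leading byte 0xDF = 11011111 → 2-byte char #1 = DF 80.
Offset 2: leading byte 0xF2 = 11110010 → 4-byte char #2 = F2 90 9A B6.
Offset 6: leading byte 0xCE = 11001110 → 2-byte char #3 = CE 9A.
Offset 8: leading byte 0xF1 = 11110001 → 4-byte char #4 = F1 A0 89 8E.
Offset 12: leading byte 0xF1 = 11110001 → 4-byte char #5 = F1 B5 B2 83.
Offset 16: leading byte 0xF1 = 11110001 → 4-byte char #6 = F1 8C A6 BD.
Offset 20: leading byte 0xEA = 11101010 → 3-byte char #7 = EA A9 B9.
Leading byte 0xEA = 11101010 matches 1110xxxx → 3-byte sequence.
Byte 1: 0xEA = 11101010, payload 1010 (4 bits).
Byte 2: 0xA9 = 10101001 (10xxxxxx ✓), payload 101001.
Byte 3: 0xB9 = 10111001 (10xxxxxx ✓), payload 111001.
Concatenate: 1010101001111001 = 0xAA79 (16 bits → U+AA79).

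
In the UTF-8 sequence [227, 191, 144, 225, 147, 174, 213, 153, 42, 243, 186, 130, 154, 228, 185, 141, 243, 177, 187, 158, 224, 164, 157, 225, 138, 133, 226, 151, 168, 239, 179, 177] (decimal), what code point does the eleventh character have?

Offset 0: leading byte 0xE3 = 11100011 → 3-byte char #1 = E3 BF 90.
Offset 3: leading byte 0xE1 = 11100001 → 3-byte char #2 = E1 93 AE.
Offset 6: leading byte 0xD5 = 11010101 → 2-byte char #3 = D5 99.
Offset 8: leading byte 0x2A = 00101010 → 1-byte char #4 = 2A.
Offset 9: leading byte 0xF3 = 11110011 → 4-byte char #5 = F3 BA 82 9A.
Offset 13: leading byte 0xE4 = 11100100 → 3-byte char #6 = E4 B9 8D.
Offset 16: leading byte 0xF3 = 11110011 → 4-byte char #7 = F3 B1 BB 9E.
Offset 20: leading byte 0xE0 = 11100000 → 3-byte char #8 = E0 A4 9D.
Offset 23: leading byte 0xE1 = 11100001 → 3-byte char #9 = E1 8A 85.
Offset 26: leading byte 0xE2 = 11100010 → 3-byte char #10 = E2 97 A8.
Offset 29: leading byte 0xEF = 11101111 → 3-byte char #11 = EF B3 B1.
Leading byte 0xEF = 11101111 matches 1110xxxx → 3-byte sequence.
Byte 1: 0xEF = 11101111, payload 1111 (4 bits).
Byte 2: 0xB3 = 10110011 (10xxxxxx ✓), payload 110011.
Byte 3: 0xB1 = 10110001 (10xxxxxx ✓), payload 110001.
Concatenate: 1111110011110001 = 0xFCF1 (16 bits → U+FCF1).

U+FCF1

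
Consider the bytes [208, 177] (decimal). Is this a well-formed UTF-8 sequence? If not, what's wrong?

valid

Leading byte 0xD0 = 11010000 → 2-byte form.
Continuation bytes 0xB1=10110001 all match 10xxxxxx.
Decoded value 0x431 is ≥ 0x80 (shortest form) and not a surrogate.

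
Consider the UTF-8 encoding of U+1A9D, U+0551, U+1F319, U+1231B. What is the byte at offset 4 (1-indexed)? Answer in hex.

1-indexed offset 4 is 0-indexed offset 3.
U+1A9D → 3-byte form E1 AA 9D at offsets 0–2.
U+0551 → 2-byte form D5 91 at offsets 3–4.
Offset 3 falls in char 2's range; it's byte 1 of D5 91 = 0xD5.

0xD5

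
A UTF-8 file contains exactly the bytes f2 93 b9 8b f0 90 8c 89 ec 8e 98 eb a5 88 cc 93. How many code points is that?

Byte at offset 0: 0xF2 = 11110010 → 4-byte char (#1). Advance 4.
Byte at offset 4: 0xF0 = 11110000 → 4-byte char (#2). Advance 4.
Byte at offset 8: 0xEC = 11101100 → 3-byte char (#3). Advance 3.
Byte at offset 11: 0xEB = 11101011 → 3-byte char (#4). Advance 3.
Byte at offset 14: 0xCC = 11001100 → 2-byte char (#5). Advance 2.
Reached end at offset 16 after 5 code points.

5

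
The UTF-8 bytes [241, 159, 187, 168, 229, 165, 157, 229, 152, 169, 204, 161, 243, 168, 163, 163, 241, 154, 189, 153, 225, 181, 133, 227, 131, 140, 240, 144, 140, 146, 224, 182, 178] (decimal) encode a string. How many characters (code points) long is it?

10

Byte at offset 0: 0xF1 = 11110001 → 4-byte char (#1). Advance 4.
Byte at offset 4: 0xE5 = 11100101 → 3-byte char (#2). Advance 3.
Byte at offset 7: 0xE5 = 11100101 → 3-byte char (#3). Advance 3.
Byte at offset 10: 0xCC = 11001100 → 2-byte char (#4). Advance 2.
Byte at offset 12: 0xF3 = 11110011 → 4-byte char (#5). Advance 4.
Byte at offset 16: 0xF1 = 11110001 → 4-byte char (#6). Advance 4.
Byte at offset 20: 0xE1 = 11100001 → 3-byte char (#7). Advance 3.
Byte at offset 23: 0xE3 = 11100011 → 3-byte char (#8). Advance 3.
Byte at offset 26: 0xF0 = 11110000 → 4-byte char (#9). Advance 4.
Byte at offset 30: 0xE0 = 11100000 → 3-byte char (#10). Advance 3.
Reached end at offset 33 after 10 code points.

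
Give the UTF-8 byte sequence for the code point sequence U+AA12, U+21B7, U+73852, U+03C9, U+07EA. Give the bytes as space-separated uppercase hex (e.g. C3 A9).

U+AA12: 3-byte form → EA A8 92.
U+21B7: 3-byte form → E2 86 B7.
U+73852: 4-byte form → F1 B3 A1 92.
U+03C9: 2-byte form → CF 89.
U+07EA: 2-byte form → DF AA.
Concatenated (14 bytes): EA A8 92 E2 86 B7 F1 B3 A1 92 CF 89 DF AA.

EA A8 92 E2 86 B7 F1 B3 A1 92 CF 89 DF AA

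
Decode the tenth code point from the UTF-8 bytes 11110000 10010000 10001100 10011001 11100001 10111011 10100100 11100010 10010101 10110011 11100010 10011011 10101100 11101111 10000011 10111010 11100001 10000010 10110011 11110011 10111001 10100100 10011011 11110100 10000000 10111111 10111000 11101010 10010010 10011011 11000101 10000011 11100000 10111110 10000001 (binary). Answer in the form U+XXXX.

U+0143

Offset 0: leading byte 0xF0 = 11110000 → 4-byte char #1 = F0 90 8C 99.
Offset 4: leading byte 0xE1 = 11100001 → 3-byte char #2 = E1 BB A4.
Offset 7: leading byte 0xE2 = 11100010 → 3-byte char #3 = E2 95 B3.
Offset 10: leading byte 0xE2 = 11100010 → 3-byte char #4 = E2 9B AC.
Offset 13: leading byte 0xEF = 11101111 → 3-byte char #5 = EF 83 BA.
Offset 16: leading byte 0xE1 = 11100001 → 3-byte char #6 = E1 82 B3.
Offset 19: leading byte 0xF3 = 11110011 → 4-byte char #7 = F3 B9 A4 9B.
Offset 23: leading byte 0xF4 = 11110100 → 4-byte char #8 = F4 80 BF B8.
Offset 27: leading byte 0xEA = 11101010 → 3-byte char #9 = EA 92 9B.
Offset 30: leading byte 0xC5 = 11000101 → 2-byte char #10 = C5 83.
Leading byte 0xC5 = 11000101 matches 110xxxxx → 2-byte sequence.
Byte 1: 0xC5 = 11000101, payload 00101 (5 bits).
Byte 2: 0x83 = 10000011 (10xxxxxx ✓), payload 000011.
Concatenate: 00101000011 = 0x143 (11 bits → U+0143).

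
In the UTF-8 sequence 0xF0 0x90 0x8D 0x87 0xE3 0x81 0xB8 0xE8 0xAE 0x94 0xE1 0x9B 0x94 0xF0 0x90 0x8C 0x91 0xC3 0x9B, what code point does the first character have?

Offset 0: leading byte 0xF0 = 11110000 → 4-byte char #1 = F0 90 8D 87.
Leading byte 0xF0 = 11110000 matches 11110xxx → 4-byte sequence.
Byte 1: 0xF0 = 11110000, payload 000 (3 bits).
Byte 2: 0x90 = 10010000 (10xxxxxx ✓), payload 010000.
Byte 3: 0x8D = 10001101 (10xxxxxx ✓), payload 001101.
Byte 4: 0x87 = 10000111 (10xxxxxx ✓), payload 000111.
Concatenate: 000010000001101000111 = 0x10347 (21 bits → U+10347).

U+10347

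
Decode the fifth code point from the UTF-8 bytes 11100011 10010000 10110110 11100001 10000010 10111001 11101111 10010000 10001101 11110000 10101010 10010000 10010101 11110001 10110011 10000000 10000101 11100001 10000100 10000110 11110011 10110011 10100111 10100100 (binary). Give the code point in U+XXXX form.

Offset 0: leading byte 0xE3 = 11100011 → 3-byte char #1 = E3 90 B6.
Offset 3: leading byte 0xE1 = 11100001 → 3-byte char #2 = E1 82 B9.
Offset 6: leading byte 0xEF = 11101111 → 3-byte char #3 = EF 90 8D.
Offset 9: leading byte 0xF0 = 11110000 → 4-byte char #4 = F0 AA 90 95.
Offset 13: leading byte 0xF1 = 11110001 → 4-byte char #5 = F1 B3 80 85.
Leading byte 0xF1 = 11110001 matches 11110xxx → 4-byte sequence.
Byte 1: 0xF1 = 11110001, payload 001 (3 bits).
Byte 2: 0xB3 = 10110011 (10xxxxxx ✓), payload 110011.
Byte 3: 0x80 = 10000000 (10xxxxxx ✓), payload 000000.
Byte 4: 0x85 = 10000101 (10xxxxxx ✓), payload 000101.
Concatenate: 001110011000000000101 = 0x73005 (21 bits → U+73005).

U+73005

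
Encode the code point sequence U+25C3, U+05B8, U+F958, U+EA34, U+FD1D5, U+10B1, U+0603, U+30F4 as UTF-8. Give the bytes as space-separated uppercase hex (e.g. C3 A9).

U+25C3: 3-byte form → E2 97 83.
U+05B8: 2-byte form → D6 B8.
U+F958: 3-byte form → EF A5 98.
U+EA34: 3-byte form → EE A8 B4.
U+FD1D5: 4-byte form → F3 BD 87 95.
U+10B1: 3-byte form → E1 82 B1.
U+0603: 2-byte form → D8 83.
U+30F4: 3-byte form → E3 83 B4.
Concatenated (23 bytes): E2 97 83 D6 B8 EF A5 98 EE A8 B4 F3 BD 87 95 E1 82 B1 D8 83 E3 83 B4.

E2 97 83 D6 B8 EF A5 98 EE A8 B4 F3 BD 87 95 E1 82 B1 D8 83 E3 83 B4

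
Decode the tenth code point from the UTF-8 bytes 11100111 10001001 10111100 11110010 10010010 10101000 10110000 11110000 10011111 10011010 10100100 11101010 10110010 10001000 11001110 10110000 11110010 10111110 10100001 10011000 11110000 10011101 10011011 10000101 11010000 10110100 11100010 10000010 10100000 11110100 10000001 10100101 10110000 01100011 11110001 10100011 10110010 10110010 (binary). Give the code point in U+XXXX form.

U+101970

Offset 0: leading byte 0xE7 = 11100111 → 3-byte char #1 = E7 89 BC.
Offset 3: leading byte 0xF2 = 11110010 → 4-byte char #2 = F2 92 A8 B0.
Offset 7: leading byte 0xF0 = 11110000 → 4-byte char #3 = F0 9F 9A A4.
Offset 11: leading byte 0xEA = 11101010 → 3-byte char #4 = EA B2 88.
Offset 14: leading byte 0xCE = 11001110 → 2-byte char #5 = CE B0.
Offset 16: leading byte 0xF2 = 11110010 → 4-byte char #6 = F2 BE A1 98.
Offset 20: leading byte 0xF0 = 11110000 → 4-byte char #7 = F0 9D 9B 85.
Offset 24: leading byte 0xD0 = 11010000 → 2-byte char #8 = D0 B4.
Offset 26: leading byte 0xE2 = 11100010 → 3-byte char #9 = E2 82 A0.
Offset 29: leading byte 0xF4 = 11110100 → 4-byte char #10 = F4 81 A5 B0.
Leading byte 0xF4 = 11110100 matches 11110xxx → 4-byte sequence.
Byte 1: 0xF4 = 11110100, payload 100 (3 bits).
Byte 2: 0x81 = 10000001 (10xxxxxx ✓), payload 000001.
Byte 3: 0xA5 = 10100101 (10xxxxxx ✓), payload 100101.
Byte 4: 0xB0 = 10110000 (10xxxxxx ✓), payload 110000.
Concatenate: 100000001100101110000 = 0x101970 (21 bits → U+101970).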